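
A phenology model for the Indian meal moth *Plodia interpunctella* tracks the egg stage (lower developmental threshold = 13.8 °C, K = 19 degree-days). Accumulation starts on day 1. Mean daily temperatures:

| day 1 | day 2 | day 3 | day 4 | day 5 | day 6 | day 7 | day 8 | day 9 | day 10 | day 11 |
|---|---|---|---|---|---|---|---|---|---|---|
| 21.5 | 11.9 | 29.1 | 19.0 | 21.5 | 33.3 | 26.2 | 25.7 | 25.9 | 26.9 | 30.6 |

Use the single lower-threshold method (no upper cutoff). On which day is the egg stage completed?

Daily DD above 13.8 °C: 7.7, 0.0, 15.3, 5.2, 7.7, 19.5, 12.4, 11.9, 12.1, 13.1, 16.8.
Cumulative: 7.7, 7.7, 23.0, 28.2, 35.9, 55.4, 67.8, 79.7, 91.8, 104.9, 121.7.
The total first reaches 19 DD on day 3.

day 3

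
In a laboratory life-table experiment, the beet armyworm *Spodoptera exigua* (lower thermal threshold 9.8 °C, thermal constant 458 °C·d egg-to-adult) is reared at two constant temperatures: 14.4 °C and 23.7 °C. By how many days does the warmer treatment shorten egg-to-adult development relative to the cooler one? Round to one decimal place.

66.6 days

At 14.4 °C: 458 / (14.4 − 9.8) = 458 / 4.6 = 99.565 d.
At 23.7 °C: 458 / (23.7 − 9.8) = 458 / 13.9 = 32.950 d.
Difference = |99.565 − 32.950| = 66.616 ≈ 66.6 days.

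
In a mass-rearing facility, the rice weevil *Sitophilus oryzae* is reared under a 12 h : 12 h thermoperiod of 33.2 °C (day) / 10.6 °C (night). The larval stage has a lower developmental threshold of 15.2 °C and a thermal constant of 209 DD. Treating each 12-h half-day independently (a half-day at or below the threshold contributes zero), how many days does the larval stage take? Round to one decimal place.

Day half: max(0, 33.2 − 15.2) × 0.5 = 18.0 × 0.5 = 9.00 DD.
Night half: max(0, 10.6 − 15.2) × 0.5 = 0.0 × 0.5 = 0.00 DD.
Per 24 h: 9.00 DD/day.
Duration = 209 / 9.00 = 23.222 ≈ 23.2 days.

23.2 days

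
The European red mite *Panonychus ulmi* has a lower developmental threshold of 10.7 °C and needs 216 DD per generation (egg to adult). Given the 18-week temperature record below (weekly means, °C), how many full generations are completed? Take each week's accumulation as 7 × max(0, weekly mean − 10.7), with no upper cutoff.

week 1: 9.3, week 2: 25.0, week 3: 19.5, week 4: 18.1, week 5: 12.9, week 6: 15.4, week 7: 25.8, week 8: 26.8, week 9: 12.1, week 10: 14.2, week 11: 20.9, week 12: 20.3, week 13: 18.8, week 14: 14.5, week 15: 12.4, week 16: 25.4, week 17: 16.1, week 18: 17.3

Weekly DD (7 × max(0, T̄ − 10.7)): 0.0, 100.1, 61.6, 51.8, 15.4, 32.9, 105.7, 112.7, 9.8, 24.5, 71.4, 67.2, 56.7, 26.6, 11.9, 102.9, 37.8, 46.2.
Season total = 935.2 DD.
Complete generations = ⌊935.2 / 216⌋ = 4.

4 generations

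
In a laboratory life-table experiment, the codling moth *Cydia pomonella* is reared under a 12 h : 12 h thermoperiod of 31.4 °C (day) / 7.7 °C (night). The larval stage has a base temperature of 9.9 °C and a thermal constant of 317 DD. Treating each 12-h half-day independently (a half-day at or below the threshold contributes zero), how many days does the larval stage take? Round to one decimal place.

29.5 days

Day half: max(0, 31.4 − 9.9) × 0.5 = 21.5 × 0.5 = 10.75 DD.
Night half: max(0, 7.7 − 9.9) × 0.5 = 0.0 × 0.5 = 0.00 DD.
Per 24 h: 10.75 DD/day.
Duration = 317 / 10.75 = 29.488 ≈ 29.5 days.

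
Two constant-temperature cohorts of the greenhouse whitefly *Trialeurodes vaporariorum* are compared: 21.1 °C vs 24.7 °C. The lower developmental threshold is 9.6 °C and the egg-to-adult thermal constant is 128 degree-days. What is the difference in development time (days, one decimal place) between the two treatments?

At 21.1 °C: 128 / (21.1 − 9.6) = 128 / 11.5 = 11.130 d.
At 24.7 °C: 128 / (24.7 − 9.6) = 128 / 15.1 = 8.477 d.
Difference = |11.130 − 8.477| = 2.654 ≈ 2.7 days.

2.7 days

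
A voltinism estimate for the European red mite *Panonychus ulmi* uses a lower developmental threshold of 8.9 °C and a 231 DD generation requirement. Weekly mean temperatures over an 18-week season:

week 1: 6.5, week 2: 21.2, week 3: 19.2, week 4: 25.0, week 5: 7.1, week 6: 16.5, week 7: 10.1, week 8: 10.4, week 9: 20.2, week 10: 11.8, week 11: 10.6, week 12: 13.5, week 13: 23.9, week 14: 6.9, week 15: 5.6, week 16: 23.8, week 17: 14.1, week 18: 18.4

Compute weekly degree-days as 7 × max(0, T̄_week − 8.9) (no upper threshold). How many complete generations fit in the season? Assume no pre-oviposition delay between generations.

3 generations

Weekly DD (7 × max(0, T̄ − 8.9)): 0.0, 86.1, 72.1, 112.7, 0.0, 53.2, 8.4, 10.5, 79.1, 20.3, 11.9, 32.2, 105.0, 0.0, 0.0, 104.3, 36.4, 66.5.
Season total = 798.7 DD.
Complete generations = ⌊798.7 / 231⌋ = 3.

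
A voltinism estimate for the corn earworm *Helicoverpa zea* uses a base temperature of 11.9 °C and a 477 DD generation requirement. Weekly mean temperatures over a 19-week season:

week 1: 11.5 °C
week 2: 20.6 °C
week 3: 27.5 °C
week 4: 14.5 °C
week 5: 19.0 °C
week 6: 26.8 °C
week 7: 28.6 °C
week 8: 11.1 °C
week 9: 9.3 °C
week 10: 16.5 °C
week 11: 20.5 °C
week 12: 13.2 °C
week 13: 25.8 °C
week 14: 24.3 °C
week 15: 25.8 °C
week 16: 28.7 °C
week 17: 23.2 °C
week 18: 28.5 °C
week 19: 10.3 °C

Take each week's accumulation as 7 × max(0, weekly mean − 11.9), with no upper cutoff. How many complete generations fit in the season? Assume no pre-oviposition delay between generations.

Weekly DD (7 × max(0, T̄ − 11.9)): 0.0, 60.9, 109.2, 18.2, 49.7, 104.3, 116.9, 0.0, 0.0, 32.2, 60.2, 9.1, 97.3, 86.8, 97.3, 117.6, 79.1, 116.2, 0.0.
Season total = 1155.0 DD.
Complete generations = ⌊1155.0 / 477⌋ = 2.

2 generations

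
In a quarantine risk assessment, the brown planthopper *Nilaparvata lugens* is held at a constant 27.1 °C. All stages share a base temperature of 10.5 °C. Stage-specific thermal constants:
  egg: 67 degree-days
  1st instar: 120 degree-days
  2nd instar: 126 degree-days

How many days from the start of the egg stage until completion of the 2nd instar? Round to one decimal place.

Daily accumulation at 27.1 °C = 27.1 − 10.5 = 16.6 DD/day.
Total K = 67 + 120 + 126 = 313 DD.
Total duration = 313 / 16.6 = 18.855 ≈ 18.9 days.

18.9 days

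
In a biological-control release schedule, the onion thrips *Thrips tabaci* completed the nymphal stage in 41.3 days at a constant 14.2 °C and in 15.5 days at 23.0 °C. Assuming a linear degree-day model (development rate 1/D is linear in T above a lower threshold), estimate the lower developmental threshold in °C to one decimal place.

Under the model K = D·(T − T_b), so D₁·(T₁ − T_b) = D₂·(T₂ − T_b).
41.3·(14.2 − T_b) = 15.5·(23.0 − T_b)
T_b = (41.3·14.2 − 15.5·23.0) / (41.3 − 15.5) = 229.96 / 25.8 = 8.913 °C ≈ 8.9 °C.

8.9 °C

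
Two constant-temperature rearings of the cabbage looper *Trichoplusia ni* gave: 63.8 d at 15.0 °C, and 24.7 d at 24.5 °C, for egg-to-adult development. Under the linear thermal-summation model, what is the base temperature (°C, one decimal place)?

9.0 °C

Linear rate model ⇒ the product D·(T − T_b) is constant across temperatures.
63.8·(15.0 − T_b) = 24.7·(24.5 − T_b)
T_b = (63.8·15.0 − 24.7·24.5) / (63.8 − 24.7) = 351.85 / 39.1 = 8.999 °C ≈ 9.0 °C.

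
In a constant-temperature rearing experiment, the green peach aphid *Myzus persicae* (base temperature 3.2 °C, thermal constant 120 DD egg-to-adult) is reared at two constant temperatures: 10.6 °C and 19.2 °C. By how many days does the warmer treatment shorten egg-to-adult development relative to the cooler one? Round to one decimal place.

At 10.6 °C: 120 / (10.6 − 3.2) = 120 / 7.4 = 16.216 d.
At 19.2 °C: 120 / (19.2 − 3.2) = 120 / 16.0 = 7.500 d.
Difference = |16.216 − 7.500| = 8.716 ≈ 8.7 days.

8.7 days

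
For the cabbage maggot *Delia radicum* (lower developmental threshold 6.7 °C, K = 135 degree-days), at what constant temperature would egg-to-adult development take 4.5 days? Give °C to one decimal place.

36.7 °C

Required daily accumulation = 135 / 4.5 = 30.000 DD/day.
T = T_base + 30.000 = 6.7 + 30.000 = 36.700 ≈ 36.7 °C.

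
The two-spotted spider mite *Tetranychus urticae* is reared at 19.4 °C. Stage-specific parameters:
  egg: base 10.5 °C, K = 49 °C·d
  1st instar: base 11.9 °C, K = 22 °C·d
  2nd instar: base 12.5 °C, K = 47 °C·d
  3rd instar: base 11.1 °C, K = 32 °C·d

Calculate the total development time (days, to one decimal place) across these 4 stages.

19.1 days

egg: 49 / (19.4 − 10.5) = 49 / 8.9 = 5.506 d.
1st instar: 22 / (19.4 − 11.9) = 22 / 7.5 = 2.933 d.
2nd instar: 47 / (19.4 − 12.5) = 47 / 6.9 = 6.812 d.
3rd instar: 32 / (19.4 − 11.1) = 32 / 8.3 = 3.855 d.
Sum = 19.106 ≈ 19.1 days.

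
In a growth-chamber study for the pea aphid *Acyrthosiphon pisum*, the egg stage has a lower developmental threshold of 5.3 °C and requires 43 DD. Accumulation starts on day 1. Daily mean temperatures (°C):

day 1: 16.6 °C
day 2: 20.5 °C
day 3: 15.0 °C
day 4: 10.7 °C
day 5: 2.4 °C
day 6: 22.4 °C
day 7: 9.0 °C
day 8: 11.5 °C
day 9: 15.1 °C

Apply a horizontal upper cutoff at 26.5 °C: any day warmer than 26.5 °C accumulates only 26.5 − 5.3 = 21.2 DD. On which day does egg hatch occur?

Daily DD above 5.3 °C (capped at 21.2): 11.3, 15.2, 9.7, 5.4, 0.0, 17.1, 3.7, 6.2, 9.8.
Cumulative: 11.3, 26.5, 36.2, 41.6, 41.6, 58.7, 62.4, 68.6, 78.4.
The total first reaches 43 DD on day 6.

day 6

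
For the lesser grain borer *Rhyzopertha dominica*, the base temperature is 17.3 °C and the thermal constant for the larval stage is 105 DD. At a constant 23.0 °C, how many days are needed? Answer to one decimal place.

Daily accumulation = 23.0 − 17.3 = 5.7 DD/day.
Duration = 105 / 5.7 = 18.421 ≈ 18.4 days.

18.4 days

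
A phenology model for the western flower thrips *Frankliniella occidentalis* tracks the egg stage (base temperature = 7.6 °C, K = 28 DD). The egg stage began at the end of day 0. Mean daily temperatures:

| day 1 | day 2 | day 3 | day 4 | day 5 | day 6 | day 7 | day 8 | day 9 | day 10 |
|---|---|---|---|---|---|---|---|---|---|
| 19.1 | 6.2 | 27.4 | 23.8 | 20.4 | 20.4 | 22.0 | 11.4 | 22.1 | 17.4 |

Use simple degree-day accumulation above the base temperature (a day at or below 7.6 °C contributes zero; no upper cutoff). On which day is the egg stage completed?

day 3

Daily DD above 7.6 °C: 11.5, 0.0, 19.8, 16.2, 12.8, 12.8, 14.4, 3.8, 14.5, 9.8.
Cumulative: 11.5, 11.5, 31.3, 47.5, 60.3, 73.1, 87.5, 91.3, 105.8, 115.6.
The total first reaches 28 DD on day 3.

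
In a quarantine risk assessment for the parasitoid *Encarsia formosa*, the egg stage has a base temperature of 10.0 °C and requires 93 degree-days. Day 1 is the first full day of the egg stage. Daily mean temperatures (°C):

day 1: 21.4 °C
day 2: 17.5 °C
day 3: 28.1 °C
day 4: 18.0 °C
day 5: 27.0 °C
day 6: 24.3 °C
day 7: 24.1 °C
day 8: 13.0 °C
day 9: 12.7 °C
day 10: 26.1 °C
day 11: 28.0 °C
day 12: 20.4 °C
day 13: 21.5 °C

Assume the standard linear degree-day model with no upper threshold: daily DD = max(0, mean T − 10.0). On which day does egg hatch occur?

Daily DD above 10.0 °C: 11.4, 7.5, 18.1, 8.0, 17.0, 14.3, 14.1, 3.0, 2.7, 16.1, 18.0, 10.4, 11.5.
Cumulative: 11.4, 18.9, 37.0, 45.0, 62.0, 76.3, 90.4, 93.4, 96.1, 112.2, 130.2, 140.6, 152.1.
The total first reaches 93 DD on day 8.

day 8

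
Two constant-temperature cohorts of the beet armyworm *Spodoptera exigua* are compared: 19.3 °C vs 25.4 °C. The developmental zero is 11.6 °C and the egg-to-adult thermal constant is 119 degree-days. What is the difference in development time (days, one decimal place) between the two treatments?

6.8 days

At 19.3 °C: 119 / (19.3 − 11.6) = 119 / 7.7 = 15.455 d.
At 25.4 °C: 119 / (25.4 − 11.6) = 119 / 13.8 = 8.623 d.
Difference = |15.455 − 8.623| = 6.831 ≈ 6.8 days.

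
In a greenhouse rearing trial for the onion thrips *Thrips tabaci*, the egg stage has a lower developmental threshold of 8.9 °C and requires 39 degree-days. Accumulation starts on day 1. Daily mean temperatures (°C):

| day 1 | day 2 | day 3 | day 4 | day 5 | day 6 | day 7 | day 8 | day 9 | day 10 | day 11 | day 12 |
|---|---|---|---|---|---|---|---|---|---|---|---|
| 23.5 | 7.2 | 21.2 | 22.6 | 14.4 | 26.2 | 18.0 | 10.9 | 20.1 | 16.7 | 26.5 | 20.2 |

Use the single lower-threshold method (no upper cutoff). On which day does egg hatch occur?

Daily DD above 8.9 °C: 14.6, 0.0, 12.3, 13.7, 5.5, 17.3, 9.1, 2.0, 11.2, 7.8, 17.6, 11.3.
Cumulative: 14.6, 14.6, 26.9, 40.6, 46.1, 63.4, 72.5, 74.5, 85.7, 93.5, 111.1, 122.4.
The total first reaches 39 DD on day 4.

day 4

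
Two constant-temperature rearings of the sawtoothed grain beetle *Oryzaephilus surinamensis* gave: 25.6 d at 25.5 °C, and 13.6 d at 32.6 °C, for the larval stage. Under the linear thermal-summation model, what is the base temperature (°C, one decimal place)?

Under the model K = D·(T − T_b), so D₁·(T₁ − T_b) = D₂·(T₂ − T_b).
25.6·(25.5 − T_b) = 13.6·(32.6 − T_b)
T_b = (25.6·25.5 − 13.6·32.6) / (25.6 − 13.6) = 209.44 / 12.0 = 17.453 °C ≈ 17.5 °C.

17.5 °C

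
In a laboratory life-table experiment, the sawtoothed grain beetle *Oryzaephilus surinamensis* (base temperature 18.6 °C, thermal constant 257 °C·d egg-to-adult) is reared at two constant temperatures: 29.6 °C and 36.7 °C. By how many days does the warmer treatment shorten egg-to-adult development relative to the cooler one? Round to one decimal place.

At 29.6 °C: 257 / (29.6 − 18.6) = 257 / 11.0 = 23.364 d.
At 36.7 °C: 257 / (36.7 − 18.6) = 257 / 18.1 = 14.199 d.
Difference = |23.364 − 14.199| = 9.165 ≈ 9.2 days.

9.2 days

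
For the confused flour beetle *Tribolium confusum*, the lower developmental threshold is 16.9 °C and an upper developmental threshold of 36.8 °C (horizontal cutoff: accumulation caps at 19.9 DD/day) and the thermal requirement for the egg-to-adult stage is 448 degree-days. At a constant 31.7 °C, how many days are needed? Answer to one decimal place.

30.3 days

Daily accumulation = 31.7 − 16.9 = 14.8 DD/day.
Duration = 448 / 14.8 = 30.270 ≈ 30.3 days.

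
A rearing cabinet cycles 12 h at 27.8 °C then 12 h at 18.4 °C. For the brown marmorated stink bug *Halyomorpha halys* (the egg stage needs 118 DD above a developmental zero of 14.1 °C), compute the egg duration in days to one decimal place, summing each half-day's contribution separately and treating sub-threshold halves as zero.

Day half: max(0, 27.8 − 14.1) × 0.5 = 13.7 × 0.5 = 6.85 DD.
Night half: max(0, 18.4 − 14.1) × 0.5 = 4.3 × 0.5 = 2.15 DD.
Per 24 h: 9.00 DD/day.
Duration = 118 / 9.00 = 13.111 ≈ 13.1 days.

13.1 days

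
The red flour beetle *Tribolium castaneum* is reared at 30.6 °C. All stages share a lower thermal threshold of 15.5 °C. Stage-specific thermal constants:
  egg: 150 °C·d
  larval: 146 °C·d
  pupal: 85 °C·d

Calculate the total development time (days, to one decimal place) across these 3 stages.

25.2 days

Daily accumulation at 30.6 °C = 30.6 − 15.5 = 15.1 DD/day.
Total K = 150 + 146 + 85 = 381 DD.
Total duration = 381 / 15.1 = 25.232 ≈ 25.2 days.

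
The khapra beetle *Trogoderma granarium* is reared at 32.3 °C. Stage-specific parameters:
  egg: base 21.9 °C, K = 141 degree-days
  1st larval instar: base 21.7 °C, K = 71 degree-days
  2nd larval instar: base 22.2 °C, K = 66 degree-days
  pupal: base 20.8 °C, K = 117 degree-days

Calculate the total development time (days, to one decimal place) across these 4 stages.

37.0 days

egg: 141 / (32.3 − 21.9) = 141 / 10.4 = 13.558 d.
1st larval instar: 71 / (32.3 − 21.7) = 71 / 10.6 = 6.698 d.
2nd larval instar: 66 / (32.3 − 22.2) = 66 / 10.1 = 6.535 d.
pupal: 117 / (32.3 − 20.8) = 117 / 11.5 = 10.174 d.
Sum = 36.964 ≈ 37.0 days.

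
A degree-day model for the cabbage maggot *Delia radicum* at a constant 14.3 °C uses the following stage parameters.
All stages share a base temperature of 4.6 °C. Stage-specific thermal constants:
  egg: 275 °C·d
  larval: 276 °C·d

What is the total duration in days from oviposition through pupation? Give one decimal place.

Daily accumulation at 14.3 °C = 14.3 − 4.6 = 9.7 DD/day.
Total K = 275 + 276 = 551 DD.
Total duration = 551 / 9.7 = 56.804 ≈ 56.8 days.

56.8 days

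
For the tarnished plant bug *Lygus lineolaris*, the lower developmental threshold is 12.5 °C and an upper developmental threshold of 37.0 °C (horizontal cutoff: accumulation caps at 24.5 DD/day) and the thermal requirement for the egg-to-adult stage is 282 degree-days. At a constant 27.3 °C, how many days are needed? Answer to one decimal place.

Daily accumulation = 27.3 − 12.5 = 14.8 DD/day.
Duration = 282 / 14.8 = 19.054 ≈ 19.1 days.

19.1 days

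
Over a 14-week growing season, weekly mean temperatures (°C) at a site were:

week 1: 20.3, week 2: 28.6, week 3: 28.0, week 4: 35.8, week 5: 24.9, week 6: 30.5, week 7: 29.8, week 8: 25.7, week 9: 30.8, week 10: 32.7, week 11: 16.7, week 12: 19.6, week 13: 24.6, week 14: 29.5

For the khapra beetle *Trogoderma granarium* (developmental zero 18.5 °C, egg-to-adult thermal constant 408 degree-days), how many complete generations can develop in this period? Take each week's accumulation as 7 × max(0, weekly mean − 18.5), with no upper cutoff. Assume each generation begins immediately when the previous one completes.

Weekly DD (7 × max(0, T̄ − 18.5)): 12.6, 70.7, 66.5, 121.1, 44.8, 84.0, 79.1, 50.4, 86.1, 99.4, 0.0, 7.7, 42.7, 77.0.
Season total = 842.1 DD.
Complete generations = ⌊842.1 / 408⌋ = 2.

2 generations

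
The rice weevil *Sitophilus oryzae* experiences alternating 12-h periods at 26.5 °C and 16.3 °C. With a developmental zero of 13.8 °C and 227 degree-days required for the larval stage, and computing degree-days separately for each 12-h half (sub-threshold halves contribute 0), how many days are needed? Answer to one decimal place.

29.9 days

Day half: max(0, 26.5 − 13.8) × 0.5 = 12.7 × 0.5 = 6.35 DD.
Night half: max(0, 16.3 − 13.8) × 0.5 = 2.5 × 0.5 = 1.25 DD.
Per 24 h: 7.60 DD/day.
Duration = 227 / 7.60 = 29.868 ≈ 29.9 days.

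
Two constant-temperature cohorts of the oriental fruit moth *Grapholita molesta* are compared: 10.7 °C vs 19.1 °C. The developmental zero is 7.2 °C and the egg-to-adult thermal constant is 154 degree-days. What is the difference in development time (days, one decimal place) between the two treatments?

31.1 days

At 10.7 °C: 154 / (10.7 − 7.2) = 154 / 3.5 = 44.000 d.
At 19.1 °C: 154 / (19.1 − 7.2) = 154 / 11.9 = 12.941 d.
Difference = |44.000 − 12.941| = 31.059 ≈ 31.1 days.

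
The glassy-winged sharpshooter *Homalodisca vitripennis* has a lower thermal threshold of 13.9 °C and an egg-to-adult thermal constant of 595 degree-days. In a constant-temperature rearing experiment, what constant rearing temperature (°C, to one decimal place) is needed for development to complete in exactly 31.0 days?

33.1 °C

Required daily accumulation = 595 / 31.0 = 19.194 DD/day.
T = T_base + 19.194 = 13.9 + 19.194 = 33.094 ≈ 33.1 °C.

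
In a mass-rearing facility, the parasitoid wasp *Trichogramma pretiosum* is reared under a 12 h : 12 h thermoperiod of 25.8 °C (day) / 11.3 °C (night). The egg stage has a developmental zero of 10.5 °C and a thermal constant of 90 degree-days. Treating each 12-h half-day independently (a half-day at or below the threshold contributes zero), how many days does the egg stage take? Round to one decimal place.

Day half: max(0, 25.8 − 10.5) × 0.5 = 15.3 × 0.5 = 7.65 DD.
Night half: max(0, 11.3 − 10.5) × 0.5 = 0.8 × 0.5 = 0.40 DD.
Per 24 h: 8.05 DD/day.
Duration = 90 / 8.05 = 11.180 ≈ 11.2 days.

11.2 days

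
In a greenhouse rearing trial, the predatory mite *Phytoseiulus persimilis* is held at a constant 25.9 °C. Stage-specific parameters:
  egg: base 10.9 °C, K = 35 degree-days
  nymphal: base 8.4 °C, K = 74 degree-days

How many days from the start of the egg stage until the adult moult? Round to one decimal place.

6.6 days

egg: 35 / (25.9 − 10.9) = 35 / 15.0 = 2.333 d.
nymphal: 74 / (25.9 − 8.4) = 74 / 17.5 = 4.229 d.
Sum = 6.562 ≈ 6.6 days.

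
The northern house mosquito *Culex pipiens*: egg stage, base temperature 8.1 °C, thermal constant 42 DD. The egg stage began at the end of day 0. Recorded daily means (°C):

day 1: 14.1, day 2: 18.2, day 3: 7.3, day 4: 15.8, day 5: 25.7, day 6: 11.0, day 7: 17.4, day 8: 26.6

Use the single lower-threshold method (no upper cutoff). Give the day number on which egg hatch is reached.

day 6

Daily DD above 8.1 °C: 6.0, 10.1, 0.0, 7.7, 17.6, 2.9, 9.3, 18.5.
Cumulative: 6.0, 16.1, 16.1, 23.8, 41.4, 44.3, 53.6, 72.1.
The total first reaches 42 DD on day 6.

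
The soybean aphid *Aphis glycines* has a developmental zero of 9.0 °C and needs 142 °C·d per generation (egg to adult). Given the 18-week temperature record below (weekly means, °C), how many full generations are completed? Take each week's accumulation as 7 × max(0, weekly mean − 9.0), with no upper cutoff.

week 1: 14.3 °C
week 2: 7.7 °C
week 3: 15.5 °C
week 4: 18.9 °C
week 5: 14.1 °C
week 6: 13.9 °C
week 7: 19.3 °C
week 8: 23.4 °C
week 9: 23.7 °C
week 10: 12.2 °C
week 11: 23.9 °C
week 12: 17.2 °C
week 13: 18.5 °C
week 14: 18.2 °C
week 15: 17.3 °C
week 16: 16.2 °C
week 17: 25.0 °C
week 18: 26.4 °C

Weekly DD (7 × max(0, T̄ − 9.0)): 37.1, 0.0, 45.5, 69.3, 35.7, 34.3, 72.1, 100.8, 102.9, 22.4, 104.3, 57.4, 66.5, 64.4, 58.1, 50.4, 112.0, 121.8.
Season total = 1155.0 DD.
Complete generations = ⌊1155.0 / 142⌋ = 8.

8 generations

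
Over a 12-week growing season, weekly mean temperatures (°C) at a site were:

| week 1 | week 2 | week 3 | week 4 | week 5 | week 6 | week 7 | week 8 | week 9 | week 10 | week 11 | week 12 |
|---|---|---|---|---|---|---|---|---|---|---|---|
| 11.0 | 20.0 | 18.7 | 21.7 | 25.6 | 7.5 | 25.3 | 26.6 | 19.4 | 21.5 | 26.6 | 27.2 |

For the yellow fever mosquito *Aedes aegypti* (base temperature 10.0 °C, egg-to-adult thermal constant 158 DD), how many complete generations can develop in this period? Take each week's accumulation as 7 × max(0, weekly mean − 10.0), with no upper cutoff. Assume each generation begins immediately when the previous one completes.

Weekly DD (7 × max(0, T̄ − 10.0)): 7.0, 70.0, 60.9, 81.9, 109.2, 0.0, 107.1, 116.2, 65.8, 80.5, 116.2, 120.4.
Season total = 935.2 DD.
Complete generations = ⌊935.2 / 158⌋ = 5.

5 generations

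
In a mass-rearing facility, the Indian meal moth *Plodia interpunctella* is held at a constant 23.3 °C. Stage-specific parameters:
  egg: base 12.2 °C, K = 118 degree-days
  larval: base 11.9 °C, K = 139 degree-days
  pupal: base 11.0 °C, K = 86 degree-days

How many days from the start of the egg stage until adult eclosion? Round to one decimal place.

egg: 118 / (23.3 − 12.2) = 118 / 11.1 = 10.631 d.
larval: 139 / (23.3 − 11.9) = 139 / 11.4 = 12.193 d.
pupal: 86 / (23.3 − 11.0) = 86 / 12.3 = 6.992 d.
Sum = 29.815 ≈ 29.8 days.

29.8 days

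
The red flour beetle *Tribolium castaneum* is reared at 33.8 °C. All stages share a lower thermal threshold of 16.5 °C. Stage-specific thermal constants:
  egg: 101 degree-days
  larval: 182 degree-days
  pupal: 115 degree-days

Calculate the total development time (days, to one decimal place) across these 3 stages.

Daily accumulation at 33.8 °C = 33.8 − 16.5 = 17.3 DD/day.
Total K = 101 + 182 + 115 = 398 DD.
Total duration = 398 / 17.3 = 23.006 ≈ 23.0 days.

23.0 days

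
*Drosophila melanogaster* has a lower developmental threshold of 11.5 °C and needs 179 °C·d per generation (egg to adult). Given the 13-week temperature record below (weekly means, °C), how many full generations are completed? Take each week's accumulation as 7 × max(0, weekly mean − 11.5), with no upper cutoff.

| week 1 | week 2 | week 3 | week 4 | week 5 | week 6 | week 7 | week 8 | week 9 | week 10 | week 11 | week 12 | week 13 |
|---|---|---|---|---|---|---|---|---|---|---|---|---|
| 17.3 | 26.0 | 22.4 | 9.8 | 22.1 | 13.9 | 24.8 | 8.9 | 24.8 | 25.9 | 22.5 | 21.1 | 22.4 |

4 generations

Weekly DD (7 × max(0, T̄ − 11.5)): 40.6, 101.5, 76.3, 0.0, 74.2, 16.8, 93.1, 0.0, 93.1, 100.8, 77.0, 67.2, 76.3.
Season total = 816.9 DD.
Complete generations = ⌊816.9 / 179⌋ = 4.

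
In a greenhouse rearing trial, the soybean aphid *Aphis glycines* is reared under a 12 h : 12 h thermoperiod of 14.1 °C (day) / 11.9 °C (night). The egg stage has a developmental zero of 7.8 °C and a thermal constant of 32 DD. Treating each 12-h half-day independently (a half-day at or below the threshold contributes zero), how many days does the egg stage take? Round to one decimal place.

Day half: max(0, 14.1 − 7.8) × 0.5 = 6.3 × 0.5 = 3.15 DD.
Night half: max(0, 11.9 − 7.8) × 0.5 = 4.1 × 0.5 = 2.05 DD.
Per 24 h: 5.20 DD/day.
Duration = 32 / 5.20 = 6.154 ≈ 6.2 days.

6.2 days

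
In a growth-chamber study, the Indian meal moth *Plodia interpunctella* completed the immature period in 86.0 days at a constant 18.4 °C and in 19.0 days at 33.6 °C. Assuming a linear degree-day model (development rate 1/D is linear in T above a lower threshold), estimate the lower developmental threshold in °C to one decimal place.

14.1 °C

Equal thermal constants: D₁(T₁ − T_b) = D₂(T₂ − T_b).
86.0·(18.4 − T_b) = 19.0·(33.6 − T_b)
T_b = (86.0·18.4 − 19.0·33.6) / (86.0 − 19.0) = 944.00 / 67.0 = 14.090 °C ≈ 14.1 °C.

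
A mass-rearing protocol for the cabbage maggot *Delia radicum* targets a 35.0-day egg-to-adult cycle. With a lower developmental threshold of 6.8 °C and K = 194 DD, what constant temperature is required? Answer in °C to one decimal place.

12.3 °C

Required daily accumulation = 194 / 35.0 = 5.543 DD/day.
T = T_base + 5.543 = 6.8 + 5.543 = 12.343 ≈ 12.3 °C.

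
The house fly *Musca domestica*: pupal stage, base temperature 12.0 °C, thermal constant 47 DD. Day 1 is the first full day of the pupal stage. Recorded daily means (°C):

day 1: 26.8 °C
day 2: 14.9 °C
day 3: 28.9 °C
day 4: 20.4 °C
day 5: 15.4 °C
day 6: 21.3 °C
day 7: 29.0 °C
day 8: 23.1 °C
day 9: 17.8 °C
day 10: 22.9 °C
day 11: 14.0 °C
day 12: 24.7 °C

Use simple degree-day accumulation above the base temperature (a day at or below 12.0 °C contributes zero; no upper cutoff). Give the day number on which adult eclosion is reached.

Daily DD above 12.0 °C: 14.8, 2.9, 16.9, 8.4, 3.4, 9.3, 17.0, 11.1, 5.8, 10.9, 2.0, 12.7.
Cumulative: 14.8, 17.7, 34.6, 43.0, 46.4, 55.7, 72.7, 83.8, 89.6, 100.5, 102.5, 115.2.
The total first reaches 47 DD on day 6.

day 6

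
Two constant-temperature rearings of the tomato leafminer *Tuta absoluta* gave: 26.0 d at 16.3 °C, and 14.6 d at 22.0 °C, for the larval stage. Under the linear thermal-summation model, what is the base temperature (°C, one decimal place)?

Under the model K = D·(T − T_b), so D₁·(T₁ − T_b) = D₂·(T₂ − T_b).
26.0·(16.3 − T_b) = 14.6·(22.0 − T_b)
T_b = (26.0·16.3 − 14.6·22.0) / (26.0 − 14.6) = 102.60 / 11.4 = 9.000 °C ≈ 9.0 °C.

9.0 °C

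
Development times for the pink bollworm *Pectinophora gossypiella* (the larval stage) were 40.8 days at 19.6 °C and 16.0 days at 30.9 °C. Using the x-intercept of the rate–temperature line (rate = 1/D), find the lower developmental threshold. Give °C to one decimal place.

Linear rate model ⇒ the product D·(T − T_b) is constant across temperatures.
40.8·(19.6 − T_b) = 16.0·(30.9 − T_b)
T_b = (40.8·19.6 − 16.0·30.9) / (40.8 − 16.0) = 305.28 / 24.8 = 12.310 °C ≈ 12.3 °C.

12.3 °C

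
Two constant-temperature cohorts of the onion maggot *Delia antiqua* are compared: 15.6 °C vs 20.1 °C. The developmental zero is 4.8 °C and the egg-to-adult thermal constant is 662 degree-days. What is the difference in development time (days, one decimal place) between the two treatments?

At 15.6 °C: 662 / (15.6 − 4.8) = 662 / 10.8 = 61.296 d.
At 20.1 °C: 662 / (20.1 − 4.8) = 662 / 15.3 = 43.268 d.
Difference = |61.296 − 43.268| = 18.028 ≈ 18.0 days.

18.0 days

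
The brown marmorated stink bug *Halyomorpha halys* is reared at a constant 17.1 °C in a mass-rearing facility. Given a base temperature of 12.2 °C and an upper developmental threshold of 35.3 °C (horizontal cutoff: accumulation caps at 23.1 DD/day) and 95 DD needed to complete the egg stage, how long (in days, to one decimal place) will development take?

19.4 days

Daily accumulation = 17.1 − 12.2 = 4.9 DD/day.
Duration = 95 / 4.9 = 19.388 ≈ 19.4 days.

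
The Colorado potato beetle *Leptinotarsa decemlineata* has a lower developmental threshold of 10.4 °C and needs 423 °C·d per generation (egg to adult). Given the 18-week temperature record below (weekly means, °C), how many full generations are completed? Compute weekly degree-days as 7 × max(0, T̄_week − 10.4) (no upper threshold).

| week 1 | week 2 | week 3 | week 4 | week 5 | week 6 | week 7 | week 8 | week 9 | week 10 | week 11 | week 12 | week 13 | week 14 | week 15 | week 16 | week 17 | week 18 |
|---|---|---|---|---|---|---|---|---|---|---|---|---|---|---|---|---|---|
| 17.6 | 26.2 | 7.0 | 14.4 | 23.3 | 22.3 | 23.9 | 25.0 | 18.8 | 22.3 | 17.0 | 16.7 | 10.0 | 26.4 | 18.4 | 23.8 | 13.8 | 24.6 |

Weekly DD (7 × max(0, T̄ − 10.4)): 50.4, 110.6, 0.0, 28.0, 90.3, 83.3, 94.5, 102.2, 58.8, 83.3, 46.2, 44.1, 0.0, 112.0, 56.0, 93.8, 23.8, 99.4.
Season total = 1176.7 DD.
Complete generations = ⌊1176.7 / 423⌋ = 2.

2 generations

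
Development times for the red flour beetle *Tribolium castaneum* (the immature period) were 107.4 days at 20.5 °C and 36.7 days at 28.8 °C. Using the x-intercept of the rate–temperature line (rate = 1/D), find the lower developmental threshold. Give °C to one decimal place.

16.2 °C

Equal thermal constants: D₁(T₁ − T_b) = D₂(T₂ − T_b).
107.4·(20.5 − T_b) = 36.7·(28.8 − T_b)
T_b = (107.4·20.5 − 36.7·28.8) / (107.4 − 36.7) = 1144.74 / 70.7 = 16.192 °C ≈ 16.2 °C.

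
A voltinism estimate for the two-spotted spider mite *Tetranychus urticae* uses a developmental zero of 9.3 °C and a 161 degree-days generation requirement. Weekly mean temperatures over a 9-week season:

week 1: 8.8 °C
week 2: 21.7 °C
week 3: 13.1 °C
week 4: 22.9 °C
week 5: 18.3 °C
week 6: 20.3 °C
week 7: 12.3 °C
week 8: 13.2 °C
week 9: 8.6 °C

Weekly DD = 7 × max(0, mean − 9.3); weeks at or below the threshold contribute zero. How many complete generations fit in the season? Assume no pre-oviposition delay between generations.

2 generations

Weekly DD (7 × max(0, T̄ − 9.3)): 0.0, 86.8, 26.6, 95.2, 63.0, 77.0, 21.0, 27.3, 0.0.
Season total = 396.9 DD.
Complete generations = ⌊396.9 / 161⌋ = 2.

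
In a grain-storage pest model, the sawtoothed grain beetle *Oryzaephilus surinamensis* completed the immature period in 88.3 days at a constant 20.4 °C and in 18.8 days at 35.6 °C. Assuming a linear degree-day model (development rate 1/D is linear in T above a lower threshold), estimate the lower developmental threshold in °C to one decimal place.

Under the model K = D·(T − T_b), so D₁·(T₁ − T_b) = D₂·(T₂ − T_b).
88.3·(20.4 − T_b) = 18.8·(35.6 − T_b)
T_b = (88.3·20.4 − 18.8·35.6) / (88.3 − 18.8) = 1132.04 / 69.5 = 16.288 °C ≈ 16.3 °C.

16.3 °C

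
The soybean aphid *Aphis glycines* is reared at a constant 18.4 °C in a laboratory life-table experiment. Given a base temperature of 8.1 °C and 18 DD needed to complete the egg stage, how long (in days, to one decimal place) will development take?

1.7 days

Daily accumulation = 18.4 − 8.1 = 10.3 DD/day.
Duration = 18 / 10.3 = 1.748 ≈ 1.7 days.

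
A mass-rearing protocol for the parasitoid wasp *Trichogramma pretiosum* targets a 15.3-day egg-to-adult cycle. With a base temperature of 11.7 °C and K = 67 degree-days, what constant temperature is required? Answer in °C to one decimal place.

Required daily accumulation = 67 / 15.3 = 4.379 DD/day.
T = T_base + 4.379 = 11.7 + 4.379 = 16.079 ≈ 16.1 °C.

16.1 °C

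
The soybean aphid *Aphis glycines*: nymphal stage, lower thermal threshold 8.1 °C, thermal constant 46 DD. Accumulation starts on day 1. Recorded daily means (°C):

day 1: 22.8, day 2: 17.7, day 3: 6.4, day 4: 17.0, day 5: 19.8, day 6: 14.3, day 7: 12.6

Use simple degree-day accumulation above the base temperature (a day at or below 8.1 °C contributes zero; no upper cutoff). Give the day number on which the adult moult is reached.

Daily DD above 8.1 °C: 14.7, 9.6, 0.0, 8.9, 11.7, 6.2, 4.5.
Cumulative: 14.7, 24.3, 24.3, 33.2, 44.9, 51.1, 55.6.
The total first reaches 46 DD on day 6.

day 6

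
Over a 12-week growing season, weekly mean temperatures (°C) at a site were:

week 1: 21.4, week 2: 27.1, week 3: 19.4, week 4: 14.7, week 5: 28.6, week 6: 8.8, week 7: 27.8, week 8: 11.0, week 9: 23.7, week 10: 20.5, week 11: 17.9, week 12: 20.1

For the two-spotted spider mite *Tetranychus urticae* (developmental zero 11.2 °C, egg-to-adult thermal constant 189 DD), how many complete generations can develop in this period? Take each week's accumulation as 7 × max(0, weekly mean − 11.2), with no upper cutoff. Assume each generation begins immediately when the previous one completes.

Weekly DD (7 × max(0, T̄ − 11.2)): 71.4, 111.3, 57.4, 24.5, 121.8, 0.0, 116.2, 0.0, 87.5, 65.1, 46.9, 62.3.
Season total = 764.4 DD.
Complete generations = ⌊764.4 / 189⌋ = 4.

4 generations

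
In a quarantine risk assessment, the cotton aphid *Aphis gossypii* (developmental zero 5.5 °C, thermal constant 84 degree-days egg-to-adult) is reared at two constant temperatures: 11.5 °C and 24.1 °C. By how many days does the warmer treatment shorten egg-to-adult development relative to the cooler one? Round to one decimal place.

9.5 days

At 11.5 °C: 84 / (11.5 − 5.5) = 84 / 6.0 = 14.000 d.
At 24.1 °C: 84 / (24.1 − 5.5) = 84 / 18.6 = 4.516 d.
Difference = |14.000 − 4.516| = 9.484 ≈ 9.5 days.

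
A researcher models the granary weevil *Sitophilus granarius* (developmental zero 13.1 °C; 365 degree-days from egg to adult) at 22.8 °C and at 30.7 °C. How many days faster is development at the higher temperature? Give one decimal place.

At 22.8 °C: 365 / (22.8 − 13.1) = 365 / 9.7 = 37.629 d.
At 30.7 °C: 365 / (30.7 − 13.1) = 365 / 17.6 = 20.739 d.
Difference = |37.629 − 20.739| = 16.890 ≈ 16.9 days.

16.9 days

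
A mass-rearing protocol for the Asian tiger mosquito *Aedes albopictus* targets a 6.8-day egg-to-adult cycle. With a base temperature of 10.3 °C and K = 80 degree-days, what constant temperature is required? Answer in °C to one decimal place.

Required daily accumulation = 80 / 6.8 = 11.765 DD/day.
T = T_base + 11.765 = 10.3 + 11.765 = 22.065 ≈ 22.1 °C.

22.1 °C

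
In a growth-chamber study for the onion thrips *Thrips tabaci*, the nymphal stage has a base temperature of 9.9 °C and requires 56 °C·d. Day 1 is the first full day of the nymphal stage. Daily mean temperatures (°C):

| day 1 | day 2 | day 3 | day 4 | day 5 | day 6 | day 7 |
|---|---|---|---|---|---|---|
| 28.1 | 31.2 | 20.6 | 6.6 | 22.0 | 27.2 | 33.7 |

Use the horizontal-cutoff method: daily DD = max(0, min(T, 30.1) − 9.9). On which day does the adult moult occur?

Daily DD above 9.9 °C (capped at 20.2): 18.2, 20.2, 10.7, 0.0, 12.1, 17.3, 20.2.
Cumulative: 18.2, 38.4, 49.1, 49.1, 61.2, 78.5, 98.7.
The total first reaches 56 DD on day 5.

day 5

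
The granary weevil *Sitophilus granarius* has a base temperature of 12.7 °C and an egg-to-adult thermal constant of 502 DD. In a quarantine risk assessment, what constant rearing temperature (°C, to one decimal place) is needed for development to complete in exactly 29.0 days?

30.0 °C

Required daily accumulation = 502 / 29.0 = 17.310 DD/day.
T = T_base + 17.310 = 12.7 + 17.310 = 30.010 ≈ 30.0 °C.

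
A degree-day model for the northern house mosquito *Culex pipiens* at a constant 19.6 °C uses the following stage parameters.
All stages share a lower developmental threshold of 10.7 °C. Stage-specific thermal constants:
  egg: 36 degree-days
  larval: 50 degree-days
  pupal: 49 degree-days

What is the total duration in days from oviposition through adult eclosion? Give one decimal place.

15.2 days

Daily accumulation at 19.6 °C = 19.6 − 10.7 = 8.9 DD/day.
Total K = 36 + 50 + 49 = 135 DD.
Total duration = 135 / 8.9 = 15.169 ≈ 15.2 days.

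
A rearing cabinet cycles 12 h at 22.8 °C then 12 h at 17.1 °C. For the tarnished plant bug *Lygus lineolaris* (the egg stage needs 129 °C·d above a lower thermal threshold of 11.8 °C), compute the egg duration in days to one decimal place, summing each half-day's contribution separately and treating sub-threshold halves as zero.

15.8 days

Day half: max(0, 22.8 − 11.8) × 0.5 = 11.0 × 0.5 = 5.50 DD.
Night half: max(0, 17.1 − 11.8) × 0.5 = 5.3 × 0.5 = 2.65 DD.
Per 24 h: 8.15 DD/day.
Duration = 129 / 8.15 = 15.828 ≈ 15.8 days.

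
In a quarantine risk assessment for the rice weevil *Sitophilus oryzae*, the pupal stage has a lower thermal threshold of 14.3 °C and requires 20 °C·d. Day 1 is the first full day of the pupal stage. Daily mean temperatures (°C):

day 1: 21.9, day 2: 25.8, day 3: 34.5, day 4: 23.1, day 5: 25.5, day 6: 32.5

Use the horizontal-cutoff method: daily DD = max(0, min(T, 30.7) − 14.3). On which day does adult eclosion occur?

day 3

Daily DD above 14.3 °C (capped at 16.4): 7.6, 11.5, 16.4, 8.8, 11.2, 16.4.
Cumulative: 7.6, 19.1, 35.5, 44.3, 55.5, 71.9.
The total first reaches 20 DD on day 3.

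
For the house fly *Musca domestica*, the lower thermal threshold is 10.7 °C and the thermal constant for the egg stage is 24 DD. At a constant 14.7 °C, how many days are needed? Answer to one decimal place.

Daily accumulation = 14.7 − 10.7 = 4.0 DD/day.
Duration = 24 / 4.0 = 6.000 ≈ 6.0 days.

6.0 days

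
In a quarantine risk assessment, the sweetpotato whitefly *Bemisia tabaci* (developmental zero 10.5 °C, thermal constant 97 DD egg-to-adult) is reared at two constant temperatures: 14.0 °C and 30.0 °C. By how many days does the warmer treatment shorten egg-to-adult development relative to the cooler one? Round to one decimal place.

At 14.0 °C: 97 / (14.0 − 10.5) = 97 / 3.5 = 27.714 d.
At 30.0 °C: 97 / (30.0 − 10.5) = 97 / 19.5 = 4.974 d.
Difference = |27.714 − 4.974| = 22.740 ≈ 22.7 days.

22.7 days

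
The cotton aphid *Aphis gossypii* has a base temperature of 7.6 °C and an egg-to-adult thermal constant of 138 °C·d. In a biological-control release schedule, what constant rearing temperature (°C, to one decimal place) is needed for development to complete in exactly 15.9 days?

Required daily accumulation = 138 / 15.9 = 8.679 DD/day.
T = T_base + 8.679 = 7.6 + 8.679 = 16.279 ≈ 16.3 °C.

16.3 °C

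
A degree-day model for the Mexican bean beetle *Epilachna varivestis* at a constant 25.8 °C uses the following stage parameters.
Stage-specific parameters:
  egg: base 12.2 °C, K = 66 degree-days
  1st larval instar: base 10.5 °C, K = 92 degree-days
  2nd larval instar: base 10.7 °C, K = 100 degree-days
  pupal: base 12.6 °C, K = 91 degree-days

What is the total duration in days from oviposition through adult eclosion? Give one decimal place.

24.4 days

egg: 66 / (25.8 − 12.2) = 66 / 13.6 = 4.853 d.
1st larval instar: 92 / (25.8 − 10.5) = 92 / 15.3 = 6.013 d.
2nd larval instar: 100 / (25.8 − 10.7) = 100 / 15.1 = 6.623 d.
pupal: 91 / (25.8 − 12.6) = 91 / 13.2 = 6.894 d.
Sum = 24.382 ≈ 24.4 days.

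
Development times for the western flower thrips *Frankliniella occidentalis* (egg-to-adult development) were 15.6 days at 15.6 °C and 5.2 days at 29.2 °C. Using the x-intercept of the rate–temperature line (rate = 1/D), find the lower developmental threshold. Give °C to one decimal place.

8.8 °C

Equal thermal constants: D₁(T₁ − T_b) = D₂(T₂ − T_b).
15.6·(15.6 − T_b) = 5.2·(29.2 − T_b)
T_b = (15.6·15.6 − 5.2·29.2) / (15.6 − 5.2) = 91.52 / 10.4 = 8.800 °C ≈ 8.8 °C.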